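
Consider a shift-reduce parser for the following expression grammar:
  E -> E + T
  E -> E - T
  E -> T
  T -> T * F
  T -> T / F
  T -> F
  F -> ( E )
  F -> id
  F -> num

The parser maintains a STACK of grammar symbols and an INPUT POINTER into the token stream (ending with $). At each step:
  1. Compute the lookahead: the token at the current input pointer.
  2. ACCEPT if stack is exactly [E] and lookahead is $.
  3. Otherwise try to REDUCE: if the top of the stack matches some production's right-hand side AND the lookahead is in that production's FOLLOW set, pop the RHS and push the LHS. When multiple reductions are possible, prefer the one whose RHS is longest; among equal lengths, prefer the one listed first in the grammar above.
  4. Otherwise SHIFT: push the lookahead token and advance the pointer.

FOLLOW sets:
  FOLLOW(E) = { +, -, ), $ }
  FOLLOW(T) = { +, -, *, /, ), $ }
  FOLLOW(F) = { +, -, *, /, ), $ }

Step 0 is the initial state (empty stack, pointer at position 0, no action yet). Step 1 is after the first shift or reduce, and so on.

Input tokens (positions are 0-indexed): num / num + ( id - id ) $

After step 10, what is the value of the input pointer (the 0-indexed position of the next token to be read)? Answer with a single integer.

Answer: 5

Derivation:
Step 1: shift num. Stack=[num] ptr=1 lookahead=/ remaining=[/ num + ( id - id ) $]
Step 2: reduce F->num. Stack=[F] ptr=1 lookahead=/ remaining=[/ num + ( id - id ) $]
Step 3: reduce T->F. Stack=[T] ptr=1 lookahead=/ remaining=[/ num + ( id - id ) $]
Step 4: shift /. Stack=[T /] ptr=2 lookahead=num remaining=[num + ( id - id ) $]
Step 5: shift num. Stack=[T / num] ptr=3 lookahead=+ remaining=[+ ( id - id ) $]
Step 6: reduce F->num. Stack=[T / F] ptr=3 lookahead=+ remaining=[+ ( id - id ) $]
Step 7: reduce T->T / F. Stack=[T] ptr=3 lookahead=+ remaining=[+ ( id - id ) $]
Step 8: reduce E->T. Stack=[E] ptr=3 lookahead=+ remaining=[+ ( id - id ) $]
Step 9: shift +. Stack=[E +] ptr=4 lookahead=( remaining=[( id - id ) $]
Step 10: shift (. Stack=[E + (] ptr=5 lookahead=id remaining=[id - id ) $]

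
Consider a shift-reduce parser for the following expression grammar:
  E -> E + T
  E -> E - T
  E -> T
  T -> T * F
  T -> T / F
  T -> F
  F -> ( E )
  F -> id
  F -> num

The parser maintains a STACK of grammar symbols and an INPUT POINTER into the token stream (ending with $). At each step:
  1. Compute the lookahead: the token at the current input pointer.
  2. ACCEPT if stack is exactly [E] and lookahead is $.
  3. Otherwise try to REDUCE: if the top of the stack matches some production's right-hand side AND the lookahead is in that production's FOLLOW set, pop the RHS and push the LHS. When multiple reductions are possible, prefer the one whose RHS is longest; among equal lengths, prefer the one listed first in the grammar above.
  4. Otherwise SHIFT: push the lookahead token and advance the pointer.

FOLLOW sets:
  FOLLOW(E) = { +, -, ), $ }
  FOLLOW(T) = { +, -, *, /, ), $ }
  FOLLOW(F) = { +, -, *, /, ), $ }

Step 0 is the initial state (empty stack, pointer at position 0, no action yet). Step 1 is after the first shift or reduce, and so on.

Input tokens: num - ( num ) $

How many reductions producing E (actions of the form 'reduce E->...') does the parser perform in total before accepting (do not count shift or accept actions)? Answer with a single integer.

Answer: 3

Derivation:
Step 1: shift num. Stack=[num] ptr=1 lookahead=- remaining=[- ( num ) $]
Step 2: reduce F->num. Stack=[F] ptr=1 lookahead=- remaining=[- ( num ) $]
Step 3: reduce T->F. Stack=[T] ptr=1 lookahead=- remaining=[- ( num ) $]
Step 4: reduce E->T. Stack=[E] ptr=1 lookahead=- remaining=[- ( num ) $]
Step 5: shift -. Stack=[E -] ptr=2 lookahead=( remaining=[( num ) $]
Step 6: shift (. Stack=[E - (] ptr=3 lookahead=num remaining=[num ) $]
Step 7: shift num. Stack=[E - ( num] ptr=4 lookahead=) remaining=[) $]
Step 8: reduce F->num. Stack=[E - ( F] ptr=4 lookahead=) remaining=[) $]
Step 9: reduce T->F. Stack=[E - ( T] ptr=4 lookahead=) remaining=[) $]
Step 10: reduce E->T. Stack=[E - ( E] ptr=4 lookahead=) remaining=[) $]
Step 11: shift ). Stack=[E - ( E )] ptr=5 lookahead=$ remaining=[$]
Step 12: reduce F->( E ). Stack=[E - F] ptr=5 lookahead=$ remaining=[$]
Step 13: reduce T->F. Stack=[E - T] ptr=5 lookahead=$ remaining=[$]
Step 14: reduce E->E - T. Stack=[E] ptr=5 lookahead=$ remaining=[$]
Step 15: accept. Stack=[E] ptr=5 lookahead=$ remaining=[$]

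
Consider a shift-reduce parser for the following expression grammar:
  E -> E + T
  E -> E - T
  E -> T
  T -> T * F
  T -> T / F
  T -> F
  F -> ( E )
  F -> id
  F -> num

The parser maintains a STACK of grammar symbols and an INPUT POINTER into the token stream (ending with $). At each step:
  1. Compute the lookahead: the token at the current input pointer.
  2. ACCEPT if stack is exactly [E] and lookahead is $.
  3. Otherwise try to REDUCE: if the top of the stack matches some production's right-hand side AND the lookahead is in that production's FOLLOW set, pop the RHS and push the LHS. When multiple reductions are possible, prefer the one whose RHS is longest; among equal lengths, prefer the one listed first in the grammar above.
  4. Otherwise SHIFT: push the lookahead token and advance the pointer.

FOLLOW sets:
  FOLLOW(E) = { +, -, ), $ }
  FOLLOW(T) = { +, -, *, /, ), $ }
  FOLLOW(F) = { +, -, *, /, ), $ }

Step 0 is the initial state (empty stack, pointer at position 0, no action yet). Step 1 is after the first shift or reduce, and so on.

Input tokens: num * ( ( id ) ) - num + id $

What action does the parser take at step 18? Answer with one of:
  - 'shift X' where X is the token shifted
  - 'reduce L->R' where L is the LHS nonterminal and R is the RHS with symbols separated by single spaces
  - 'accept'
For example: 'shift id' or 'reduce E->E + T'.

Step 1: shift num. Stack=[num] ptr=1 lookahead=* remaining=[* ( ( id ) ) - num + id $]
Step 2: reduce F->num. Stack=[F] ptr=1 lookahead=* remaining=[* ( ( id ) ) - num + id $]
Step 3: reduce T->F. Stack=[T] ptr=1 lookahead=* remaining=[* ( ( id ) ) - num + id $]
Step 4: shift *. Stack=[T *] ptr=2 lookahead=( remaining=[( ( id ) ) - num + id $]
Step 5: shift (. Stack=[T * (] ptr=3 lookahead=( remaining=[( id ) ) - num + id $]
Step 6: shift (. Stack=[T * ( (] ptr=4 lookahead=id remaining=[id ) ) - num + id $]
Step 7: shift id. Stack=[T * ( ( id] ptr=5 lookahead=) remaining=[) ) - num + id $]
Step 8: reduce F->id. Stack=[T * ( ( F] ptr=5 lookahead=) remaining=[) ) - num + id $]
Step 9: reduce T->F. Stack=[T * ( ( T] ptr=5 lookahead=) remaining=[) ) - num + id $]
Step 10: reduce E->T. Stack=[T * ( ( E] ptr=5 lookahead=) remaining=[) ) - num + id $]
Step 11: shift ). Stack=[T * ( ( E )] ptr=6 lookahead=) remaining=[) - num + id $]
Step 12: reduce F->( E ). Stack=[T * ( F] ptr=6 lookahead=) remaining=[) - num + id $]
Step 13: reduce T->F. Stack=[T * ( T] ptr=6 lookahead=) remaining=[) - num + id $]
Step 14: reduce E->T. Stack=[T * ( E] ptr=6 lookahead=) remaining=[) - num + id $]
Step 15: shift ). Stack=[T * ( E )] ptr=7 lookahead=- remaining=[- num + id $]
Step 16: reduce F->( E ). Stack=[T * F] ptr=7 lookahead=- remaining=[- num + id $]
Step 17: reduce T->T * F. Stack=[T] ptr=7 lookahead=- remaining=[- num + id $]
Step 18: reduce E->T. Stack=[E] ptr=7 lookahead=- remaining=[- num + id $]

Answer: reduce E->T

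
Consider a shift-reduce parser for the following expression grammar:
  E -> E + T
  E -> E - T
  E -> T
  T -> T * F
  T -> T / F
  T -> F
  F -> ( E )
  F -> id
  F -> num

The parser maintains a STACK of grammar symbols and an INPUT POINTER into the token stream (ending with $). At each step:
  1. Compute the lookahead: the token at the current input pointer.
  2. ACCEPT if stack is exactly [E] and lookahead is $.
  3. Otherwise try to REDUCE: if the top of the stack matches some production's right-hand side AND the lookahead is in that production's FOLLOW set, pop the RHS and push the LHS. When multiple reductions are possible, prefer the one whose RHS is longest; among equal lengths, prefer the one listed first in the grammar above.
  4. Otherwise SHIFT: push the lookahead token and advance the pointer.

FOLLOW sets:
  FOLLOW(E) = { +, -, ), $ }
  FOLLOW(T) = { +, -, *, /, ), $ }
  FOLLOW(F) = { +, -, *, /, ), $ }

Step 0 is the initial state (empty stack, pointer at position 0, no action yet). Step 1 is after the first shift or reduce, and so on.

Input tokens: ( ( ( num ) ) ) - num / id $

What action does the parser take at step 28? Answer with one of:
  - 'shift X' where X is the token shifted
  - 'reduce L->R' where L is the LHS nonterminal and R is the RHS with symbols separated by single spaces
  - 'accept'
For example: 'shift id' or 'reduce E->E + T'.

Answer: reduce E->E - T

Derivation:
Step 1: shift (. Stack=[(] ptr=1 lookahead=( remaining=[( ( num ) ) ) - num / id $]
Step 2: shift (. Stack=[( (] ptr=2 lookahead=( remaining=[( num ) ) ) - num / id $]
Step 3: shift (. Stack=[( ( (] ptr=3 lookahead=num remaining=[num ) ) ) - num / id $]
Step 4: shift num. Stack=[( ( ( num] ptr=4 lookahead=) remaining=[) ) ) - num / id $]
Step 5: reduce F->num. Stack=[( ( ( F] ptr=4 lookahead=) remaining=[) ) ) - num / id $]
Step 6: reduce T->F. Stack=[( ( ( T] ptr=4 lookahead=) remaining=[) ) ) - num / id $]
Step 7: reduce E->T. Stack=[( ( ( E] ptr=4 lookahead=) remaining=[) ) ) - num / id $]
Step 8: shift ). Stack=[( ( ( E )] ptr=5 lookahead=) remaining=[) ) - num / id $]
Step 9: reduce F->( E ). Stack=[( ( F] ptr=5 lookahead=) remaining=[) ) - num / id $]
Step 10: reduce T->F. Stack=[( ( T] ptr=5 lookahead=) remaining=[) ) - num / id $]
Step 11: reduce E->T. Stack=[( ( E] ptr=5 lookahead=) remaining=[) ) - num / id $]
Step 12: shift ). Stack=[( ( E )] ptr=6 lookahead=) remaining=[) - num / id $]
Step 13: reduce F->( E ). Stack=[( F] ptr=6 lookahead=) remaining=[) - num / id $]
Step 14: reduce T->F. Stack=[( T] ptr=6 lookahead=) remaining=[) - num / id $]
Step 15: reduce E->T. Stack=[( E] ptr=6 lookahead=) remaining=[) - num / id $]
Step 16: shift ). Stack=[( E )] ptr=7 lookahead=- remaining=[- num / id $]
Step 17: reduce F->( E ). Stack=[F] ptr=7 lookahead=- remaining=[- num / id $]
Step 18: reduce T->F. Stack=[T] ptr=7 lookahead=- remaining=[- num / id $]
Step 19: reduce E->T. Stack=[E] ptr=7 lookahead=- remaining=[- num / id $]
Step 20: shift -. Stack=[E -] ptr=8 lookahead=num remaining=[num / id $]
Step 21: shift num. Stack=[E - num] ptr=9 lookahead=/ remaining=[/ id $]
Step 22: reduce F->num. Stack=[E - F] ptr=9 lookahead=/ remaining=[/ id $]
Step 23: reduce T->F. Stack=[E - T] ptr=9 lookahead=/ remaining=[/ id $]
Step 24: shift /. Stack=[E - T /] ptr=10 lookahead=id remaining=[id $]
Step 25: shift id. Stack=[E - T / id] ptr=11 lookahead=$ remaining=[$]
Step 26: reduce F->id. Stack=[E - T / F] ptr=11 lookahead=$ remaining=[$]
Step 27: reduce T->T / F. Stack=[E - T] ptr=11 lookahead=$ remaining=[$]
Step 28: reduce E->E - T. Stack=[E] ptr=11 lookahead=$ remaining=[$]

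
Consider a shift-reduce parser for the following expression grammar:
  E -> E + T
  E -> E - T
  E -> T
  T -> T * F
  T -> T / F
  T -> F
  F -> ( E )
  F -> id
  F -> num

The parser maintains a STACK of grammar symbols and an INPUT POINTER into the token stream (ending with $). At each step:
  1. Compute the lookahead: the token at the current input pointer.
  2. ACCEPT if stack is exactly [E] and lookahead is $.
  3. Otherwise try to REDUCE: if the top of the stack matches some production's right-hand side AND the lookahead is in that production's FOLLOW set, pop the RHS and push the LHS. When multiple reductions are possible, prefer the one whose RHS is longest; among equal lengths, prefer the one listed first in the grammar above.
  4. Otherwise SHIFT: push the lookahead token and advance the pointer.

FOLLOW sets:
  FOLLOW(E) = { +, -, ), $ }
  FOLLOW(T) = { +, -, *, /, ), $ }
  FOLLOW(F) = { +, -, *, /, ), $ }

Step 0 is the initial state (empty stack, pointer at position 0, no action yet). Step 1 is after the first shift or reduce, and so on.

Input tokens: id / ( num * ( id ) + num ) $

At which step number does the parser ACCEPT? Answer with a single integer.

Step 1: shift id. Stack=[id] ptr=1 lookahead=/ remaining=[/ ( num * ( id ) + num ) $]
Step 2: reduce F->id. Stack=[F] ptr=1 lookahead=/ remaining=[/ ( num * ( id ) + num ) $]
Step 3: reduce T->F. Stack=[T] ptr=1 lookahead=/ remaining=[/ ( num * ( id ) + num ) $]
Step 4: shift /. Stack=[T /] ptr=2 lookahead=( remaining=[( num * ( id ) + num ) $]
Step 5: shift (. Stack=[T / (] ptr=3 lookahead=num remaining=[num * ( id ) + num ) $]
Step 6: shift num. Stack=[T / ( num] ptr=4 lookahead=* remaining=[* ( id ) + num ) $]
Step 7: reduce F->num. Stack=[T / ( F] ptr=4 lookahead=* remaining=[* ( id ) + num ) $]
Step 8: reduce T->F. Stack=[T / ( T] ptr=4 lookahead=* remaining=[* ( id ) + num ) $]
Step 9: shift *. Stack=[T / ( T *] ptr=5 lookahead=( remaining=[( id ) + num ) $]
Step 10: shift (. Stack=[T / ( T * (] ptr=6 lookahead=id remaining=[id ) + num ) $]
Step 11: shift id. Stack=[T / ( T * ( id] ptr=7 lookahead=) remaining=[) + num ) $]
Step 12: reduce F->id. Stack=[T / ( T * ( F] ptr=7 lookahead=) remaining=[) + num ) $]
Step 13: reduce T->F. Stack=[T / ( T * ( T] ptr=7 lookahead=) remaining=[) + num ) $]
Step 14: reduce E->T. Stack=[T / ( T * ( E] ptr=7 lookahead=) remaining=[) + num ) $]
Step 15: shift ). Stack=[T / ( T * ( E )] ptr=8 lookahead=+ remaining=[+ num ) $]
Step 16: reduce F->( E ). Stack=[T / ( T * F] ptr=8 lookahead=+ remaining=[+ num ) $]
Step 17: reduce T->T * F. Stack=[T / ( T] ptr=8 lookahead=+ remaining=[+ num ) $]
Step 18: reduce E->T. Stack=[T / ( E] ptr=8 lookahead=+ remaining=[+ num ) $]
Step 19: shift +. Stack=[T / ( E +] ptr=9 lookahead=num remaining=[num ) $]
Step 20: shift num. Stack=[T / ( E + num] ptr=10 lookahead=) remaining=[) $]
Step 21: reduce F->num. Stack=[T / ( E + F] ptr=10 lookahead=) remaining=[) $]
Step 22: reduce T->F. Stack=[T / ( E + T] ptr=10 lookahead=) remaining=[) $]
Step 23: reduce E->E + T. Stack=[T / ( E] ptr=10 lookahead=) remaining=[) $]
Step 24: shift ). Stack=[T / ( E )] ptr=11 lookahead=$ remaining=[$]
Step 25: reduce F->( E ). Stack=[T / F] ptr=11 lookahead=$ remaining=[$]
Step 26: reduce T->T / F. Stack=[T] ptr=11 lookahead=$ remaining=[$]
Step 27: reduce E->T. Stack=[E] ptr=11 lookahead=$ remaining=[$]
Step 28: accept. Stack=[E] ptr=11 lookahead=$ remaining=[$]

Answer: 28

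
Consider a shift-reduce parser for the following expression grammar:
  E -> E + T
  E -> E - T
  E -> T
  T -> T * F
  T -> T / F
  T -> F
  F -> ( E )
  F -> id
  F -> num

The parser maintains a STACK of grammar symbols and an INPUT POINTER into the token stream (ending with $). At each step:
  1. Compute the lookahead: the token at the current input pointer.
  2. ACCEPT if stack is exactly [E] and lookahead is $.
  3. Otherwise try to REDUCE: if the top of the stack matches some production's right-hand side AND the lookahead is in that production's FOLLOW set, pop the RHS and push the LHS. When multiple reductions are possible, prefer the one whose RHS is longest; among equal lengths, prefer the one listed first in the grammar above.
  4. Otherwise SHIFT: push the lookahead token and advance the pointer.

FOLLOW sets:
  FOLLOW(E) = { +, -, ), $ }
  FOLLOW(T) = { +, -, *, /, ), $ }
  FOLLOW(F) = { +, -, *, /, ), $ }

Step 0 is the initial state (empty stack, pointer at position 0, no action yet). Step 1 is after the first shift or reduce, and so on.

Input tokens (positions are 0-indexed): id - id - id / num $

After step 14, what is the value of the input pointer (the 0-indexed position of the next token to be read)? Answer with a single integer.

Answer: 6

Derivation:
Step 1: shift id. Stack=[id] ptr=1 lookahead=- remaining=[- id - id / num $]
Step 2: reduce F->id. Stack=[F] ptr=1 lookahead=- remaining=[- id - id / num $]
Step 3: reduce T->F. Stack=[T] ptr=1 lookahead=- remaining=[- id - id / num $]
Step 4: reduce E->T. Stack=[E] ptr=1 lookahead=- remaining=[- id - id / num $]
Step 5: shift -. Stack=[E -] ptr=2 lookahead=id remaining=[id - id / num $]
Step 6: shift id. Stack=[E - id] ptr=3 lookahead=- remaining=[- id / num $]
Step 7: reduce F->id. Stack=[E - F] ptr=3 lookahead=- remaining=[- id / num $]
Step 8: reduce T->F. Stack=[E - T] ptr=3 lookahead=- remaining=[- id / num $]
Step 9: reduce E->E - T. Stack=[E] ptr=3 lookahead=- remaining=[- id / num $]
Step 10: shift -. Stack=[E -] ptr=4 lookahead=id remaining=[id / num $]
Step 11: shift id. Stack=[E - id] ptr=5 lookahead=/ remaining=[/ num $]
Step 12: reduce F->id. Stack=[E - F] ptr=5 lookahead=/ remaining=[/ num $]
Step 13: reduce T->F. Stack=[E - T] ptr=5 lookahead=/ remaining=[/ num $]
Step 14: shift /. Stack=[E - T /] ptr=6 lookahead=num remaining=[num $]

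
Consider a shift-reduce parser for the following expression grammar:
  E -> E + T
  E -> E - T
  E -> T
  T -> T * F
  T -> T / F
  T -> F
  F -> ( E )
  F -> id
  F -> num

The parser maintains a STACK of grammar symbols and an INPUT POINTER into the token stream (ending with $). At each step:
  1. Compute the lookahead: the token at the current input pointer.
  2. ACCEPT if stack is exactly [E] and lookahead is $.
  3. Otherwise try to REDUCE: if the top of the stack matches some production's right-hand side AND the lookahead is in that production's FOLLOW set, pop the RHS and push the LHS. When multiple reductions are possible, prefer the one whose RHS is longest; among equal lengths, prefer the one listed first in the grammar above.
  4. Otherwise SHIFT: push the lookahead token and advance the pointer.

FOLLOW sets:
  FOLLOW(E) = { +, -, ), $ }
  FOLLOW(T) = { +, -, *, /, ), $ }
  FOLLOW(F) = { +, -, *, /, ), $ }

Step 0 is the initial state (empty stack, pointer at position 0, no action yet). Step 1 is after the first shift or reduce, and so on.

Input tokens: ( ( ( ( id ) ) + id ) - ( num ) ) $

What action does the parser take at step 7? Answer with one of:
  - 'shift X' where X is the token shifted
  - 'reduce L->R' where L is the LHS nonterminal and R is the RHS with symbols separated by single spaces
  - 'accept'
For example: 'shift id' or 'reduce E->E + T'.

Answer: reduce T->F

Derivation:
Step 1: shift (. Stack=[(] ptr=1 lookahead=( remaining=[( ( ( id ) ) + id ) - ( num ) ) $]
Step 2: shift (. Stack=[( (] ptr=2 lookahead=( remaining=[( ( id ) ) + id ) - ( num ) ) $]
Step 3: shift (. Stack=[( ( (] ptr=3 lookahead=( remaining=[( id ) ) + id ) - ( num ) ) $]
Step 4: shift (. Stack=[( ( ( (] ptr=4 lookahead=id remaining=[id ) ) + id ) - ( num ) ) $]
Step 5: shift id. Stack=[( ( ( ( id] ptr=5 lookahead=) remaining=[) ) + id ) - ( num ) ) $]
Step 6: reduce F->id. Stack=[( ( ( ( F] ptr=5 lookahead=) remaining=[) ) + id ) - ( num ) ) $]
Step 7: reduce T->F. Stack=[( ( ( ( T] ptr=5 lookahead=) remaining=[) ) + id ) - ( num ) ) $]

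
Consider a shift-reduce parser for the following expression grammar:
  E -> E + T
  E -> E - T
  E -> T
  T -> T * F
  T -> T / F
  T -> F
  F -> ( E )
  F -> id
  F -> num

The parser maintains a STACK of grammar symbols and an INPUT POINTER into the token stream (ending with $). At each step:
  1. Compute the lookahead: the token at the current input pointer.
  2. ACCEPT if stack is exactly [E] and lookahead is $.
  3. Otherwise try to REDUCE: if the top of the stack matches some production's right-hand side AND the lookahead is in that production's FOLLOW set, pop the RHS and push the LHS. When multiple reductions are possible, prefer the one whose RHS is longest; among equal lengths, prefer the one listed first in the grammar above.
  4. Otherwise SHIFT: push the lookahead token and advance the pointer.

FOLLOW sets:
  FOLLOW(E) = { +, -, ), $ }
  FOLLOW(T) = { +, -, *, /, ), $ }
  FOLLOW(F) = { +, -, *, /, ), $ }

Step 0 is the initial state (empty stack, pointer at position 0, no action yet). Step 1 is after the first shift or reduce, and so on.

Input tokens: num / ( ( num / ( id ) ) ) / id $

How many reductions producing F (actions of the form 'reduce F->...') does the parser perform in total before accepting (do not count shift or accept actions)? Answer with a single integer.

Step 1: shift num. Stack=[num] ptr=1 lookahead=/ remaining=[/ ( ( num / ( id ) ) ) / id $]
Step 2: reduce F->num. Stack=[F] ptr=1 lookahead=/ remaining=[/ ( ( num / ( id ) ) ) / id $]
Step 3: reduce T->F. Stack=[T] ptr=1 lookahead=/ remaining=[/ ( ( num / ( id ) ) ) / id $]
Step 4: shift /. Stack=[T /] ptr=2 lookahead=( remaining=[( ( num / ( id ) ) ) / id $]
Step 5: shift (. Stack=[T / (] ptr=3 lookahead=( remaining=[( num / ( id ) ) ) / id $]
Step 6: shift (. Stack=[T / ( (] ptr=4 lookahead=num remaining=[num / ( id ) ) ) / id $]
Step 7: shift num. Stack=[T / ( ( num] ptr=5 lookahead=/ remaining=[/ ( id ) ) ) / id $]
Step 8: reduce F->num. Stack=[T / ( ( F] ptr=5 lookahead=/ remaining=[/ ( id ) ) ) / id $]
Step 9: reduce T->F. Stack=[T / ( ( T] ptr=5 lookahead=/ remaining=[/ ( id ) ) ) / id $]
Step 10: shift /. Stack=[T / ( ( T /] ptr=6 lookahead=( remaining=[( id ) ) ) / id $]
Step 11: shift (. Stack=[T / ( ( T / (] ptr=7 lookahead=id remaining=[id ) ) ) / id $]
Step 12: shift id. Stack=[T / ( ( T / ( id] ptr=8 lookahead=) remaining=[) ) ) / id $]
Step 13: reduce F->id. Stack=[T / ( ( T / ( F] ptr=8 lookahead=) remaining=[) ) ) / id $]
Step 14: reduce T->F. Stack=[T / ( ( T / ( T] ptr=8 lookahead=) remaining=[) ) ) / id $]
Step 15: reduce E->T. Stack=[T / ( ( T / ( E] ptr=8 lookahead=) remaining=[) ) ) / id $]
Step 16: shift ). Stack=[T / ( ( T / ( E )] ptr=9 lookahead=) remaining=[) ) / id $]
Step 17: reduce F->( E ). Stack=[T / ( ( T / F] ptr=9 lookahead=) remaining=[) ) / id $]
Step 18: reduce T->T / F. Stack=[T / ( ( T] ptr=9 lookahead=) remaining=[) ) / id $]
Step 19: reduce E->T. Stack=[T / ( ( E] ptr=9 lookahead=) remaining=[) ) / id $]
Step 20: shift ). Stack=[T / ( ( E )] ptr=10 lookahead=) remaining=[) / id $]
Step 21: reduce F->( E ). Stack=[T / ( F] ptr=10 lookahead=) remaining=[) / id $]
Step 22: reduce T->F. Stack=[T / ( T] ptr=10 lookahead=) remaining=[) / id $]
Step 23: reduce E->T. Stack=[T / ( E] ptr=10 lookahead=) remaining=[) / id $]
Step 24: shift ). Stack=[T / ( E )] ptr=11 lookahead=/ remaining=[/ id $]
Step 25: reduce F->( E ). Stack=[T / F] ptr=11 lookahead=/ remaining=[/ id $]
Step 26: reduce T->T / F. Stack=[T] ptr=11 lookahead=/ remaining=[/ id $]
Step 27: shift /. Stack=[T /] ptr=12 lookahead=id remaining=[id $]
Step 28: shift id. Stack=[T / id] ptr=13 lookahead=$ remaining=[$]
Step 29: reduce F->id. Stack=[T / F] ptr=13 lookahead=$ remaining=[$]
Step 30: reduce T->T / F. Stack=[T] ptr=13 lookahead=$ remaining=[$]
Step 31: reduce E->T. Stack=[E] ptr=13 lookahead=$ remaining=[$]
Step 32: accept. Stack=[E] ptr=13 lookahead=$ remaining=[$]

Answer: 7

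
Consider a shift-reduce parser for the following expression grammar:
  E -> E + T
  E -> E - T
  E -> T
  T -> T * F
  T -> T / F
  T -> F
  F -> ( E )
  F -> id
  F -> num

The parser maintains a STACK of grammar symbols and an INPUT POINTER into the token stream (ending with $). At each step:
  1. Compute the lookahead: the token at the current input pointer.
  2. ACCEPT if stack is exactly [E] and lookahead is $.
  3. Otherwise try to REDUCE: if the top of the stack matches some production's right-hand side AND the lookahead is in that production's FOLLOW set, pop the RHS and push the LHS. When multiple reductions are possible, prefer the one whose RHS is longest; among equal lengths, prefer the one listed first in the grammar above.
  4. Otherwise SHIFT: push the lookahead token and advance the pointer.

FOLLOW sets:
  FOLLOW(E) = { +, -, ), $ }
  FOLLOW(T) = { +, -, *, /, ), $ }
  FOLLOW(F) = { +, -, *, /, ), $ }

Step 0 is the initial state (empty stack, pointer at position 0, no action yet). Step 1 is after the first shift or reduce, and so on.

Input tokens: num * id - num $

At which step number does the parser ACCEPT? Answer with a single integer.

Step 1: shift num. Stack=[num] ptr=1 lookahead=* remaining=[* id - num $]
Step 2: reduce F->num. Stack=[F] ptr=1 lookahead=* remaining=[* id - num $]
Step 3: reduce T->F. Stack=[T] ptr=1 lookahead=* remaining=[* id - num $]
Step 4: shift *. Stack=[T *] ptr=2 lookahead=id remaining=[id - num $]
Step 5: shift id. Stack=[T * id] ptr=3 lookahead=- remaining=[- num $]
Step 6: reduce F->id. Stack=[T * F] ptr=3 lookahead=- remaining=[- num $]
Step 7: reduce T->T * F. Stack=[T] ptr=3 lookahead=- remaining=[- num $]
Step 8: reduce E->T. Stack=[E] ptr=3 lookahead=- remaining=[- num $]
Step 9: shift -. Stack=[E -] ptr=4 lookahead=num remaining=[num $]
Step 10: shift num. Stack=[E - num] ptr=5 lookahead=$ remaining=[$]
Step 11: reduce F->num. Stack=[E - F] ptr=5 lookahead=$ remaining=[$]
Step 12: reduce T->F. Stack=[E - T] ptr=5 lookahead=$ remaining=[$]
Step 13: reduce E->E - T. Stack=[E] ptr=5 lookahead=$ remaining=[$]
Step 14: accept. Stack=[E] ptr=5 lookahead=$ remaining=[$]

Answer: 14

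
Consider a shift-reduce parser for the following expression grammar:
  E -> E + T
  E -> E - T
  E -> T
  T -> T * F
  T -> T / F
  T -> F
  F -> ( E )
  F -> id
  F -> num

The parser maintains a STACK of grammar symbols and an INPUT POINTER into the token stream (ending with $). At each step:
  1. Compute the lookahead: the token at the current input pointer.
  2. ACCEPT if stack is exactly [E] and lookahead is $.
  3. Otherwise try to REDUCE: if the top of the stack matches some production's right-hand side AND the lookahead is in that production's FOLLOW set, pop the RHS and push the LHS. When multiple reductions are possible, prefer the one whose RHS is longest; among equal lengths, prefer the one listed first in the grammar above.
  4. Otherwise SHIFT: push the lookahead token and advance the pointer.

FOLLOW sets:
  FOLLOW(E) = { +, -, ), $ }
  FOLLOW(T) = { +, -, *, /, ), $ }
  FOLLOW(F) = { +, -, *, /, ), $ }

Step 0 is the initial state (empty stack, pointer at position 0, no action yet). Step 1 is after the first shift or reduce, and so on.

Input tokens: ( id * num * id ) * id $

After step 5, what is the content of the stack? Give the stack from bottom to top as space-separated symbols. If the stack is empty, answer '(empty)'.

Answer: ( T *

Derivation:
Step 1: shift (. Stack=[(] ptr=1 lookahead=id remaining=[id * num * id ) * id $]
Step 2: shift id. Stack=[( id] ptr=2 lookahead=* remaining=[* num * id ) * id $]
Step 3: reduce F->id. Stack=[( F] ptr=2 lookahead=* remaining=[* num * id ) * id $]
Step 4: reduce T->F. Stack=[( T] ptr=2 lookahead=* remaining=[* num * id ) * id $]
Step 5: shift *. Stack=[( T *] ptr=3 lookahead=num remaining=[num * id ) * id $]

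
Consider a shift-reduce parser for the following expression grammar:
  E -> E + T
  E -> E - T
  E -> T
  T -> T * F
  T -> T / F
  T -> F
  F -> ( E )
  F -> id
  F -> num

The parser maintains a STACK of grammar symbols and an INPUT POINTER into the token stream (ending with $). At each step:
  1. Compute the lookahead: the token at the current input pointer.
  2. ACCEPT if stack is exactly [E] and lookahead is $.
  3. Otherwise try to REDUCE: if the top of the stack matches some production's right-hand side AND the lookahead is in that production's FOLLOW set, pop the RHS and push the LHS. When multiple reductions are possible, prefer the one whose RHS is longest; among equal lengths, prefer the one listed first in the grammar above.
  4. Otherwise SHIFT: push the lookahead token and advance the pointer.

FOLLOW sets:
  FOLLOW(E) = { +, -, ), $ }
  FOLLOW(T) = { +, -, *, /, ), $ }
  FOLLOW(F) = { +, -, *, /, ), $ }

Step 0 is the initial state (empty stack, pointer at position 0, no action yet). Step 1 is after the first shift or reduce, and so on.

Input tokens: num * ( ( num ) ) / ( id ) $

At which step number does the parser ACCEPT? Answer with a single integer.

Answer: 28

Derivation:
Step 1: shift num. Stack=[num] ptr=1 lookahead=* remaining=[* ( ( num ) ) / ( id ) $]
Step 2: reduce F->num. Stack=[F] ptr=1 lookahead=* remaining=[* ( ( num ) ) / ( id ) $]
Step 3: reduce T->F. Stack=[T] ptr=1 lookahead=* remaining=[* ( ( num ) ) / ( id ) $]
Step 4: shift *. Stack=[T *] ptr=2 lookahead=( remaining=[( ( num ) ) / ( id ) $]
Step 5: shift (. Stack=[T * (] ptr=3 lookahead=( remaining=[( num ) ) / ( id ) $]
Step 6: shift (. Stack=[T * ( (] ptr=4 lookahead=num remaining=[num ) ) / ( id ) $]
Step 7: shift num. Stack=[T * ( ( num] ptr=5 lookahead=) remaining=[) ) / ( id ) $]
Step 8: reduce F->num. Stack=[T * ( ( F] ptr=5 lookahead=) remaining=[) ) / ( id ) $]
Step 9: reduce T->F. Stack=[T * ( ( T] ptr=5 lookahead=) remaining=[) ) / ( id ) $]
Step 10: reduce E->T. Stack=[T * ( ( E] ptr=5 lookahead=) remaining=[) ) / ( id ) $]
Step 11: shift ). Stack=[T * ( ( E )] ptr=6 lookahead=) remaining=[) / ( id ) $]
Step 12: reduce F->( E ). Stack=[T * ( F] ptr=6 lookahead=) remaining=[) / ( id ) $]
Step 13: reduce T->F. Stack=[T * ( T] ptr=6 lookahead=) remaining=[) / ( id ) $]
Step 14: reduce E->T. Stack=[T * ( E] ptr=6 lookahead=) remaining=[) / ( id ) $]
Step 15: shift ). Stack=[T * ( E )] ptr=7 lookahead=/ remaining=[/ ( id ) $]
Step 16: reduce F->( E ). Stack=[T * F] ptr=7 lookahead=/ remaining=[/ ( id ) $]
Step 17: reduce T->T * F. Stack=[T] ptr=7 lookahead=/ remaining=[/ ( id ) $]
Step 18: shift /. Stack=[T /] ptr=8 lookahead=( remaining=[( id ) $]
Step 19: shift (. Stack=[T / (] ptr=9 lookahead=id remaining=[id ) $]
Step 20: shift id. Stack=[T / ( id] ptr=10 lookahead=) remaining=[) $]
Step 21: reduce F->id. Stack=[T / ( F] ptr=10 lookahead=) remaining=[) $]
Step 22: reduce T->F. Stack=[T / ( T] ptr=10 lookahead=) remaining=[) $]
Step 23: reduce E->T. Stack=[T / ( E] ptr=10 lookahead=) remaining=[) $]
Step 24: shift ). Stack=[T / ( E )] ptr=11 lookahead=$ remaining=[$]
Step 25: reduce F->( E ). Stack=[T / F] ptr=11 lookahead=$ remaining=[$]
Step 26: reduce T->T / F. Stack=[T] ptr=11 lookahead=$ remaining=[$]
Step 27: reduce E->T. Stack=[E] ptr=11 lookahead=$ remaining=[$]
Step 28: accept. Stack=[E] ptr=11 lookahead=$ remaining=[$]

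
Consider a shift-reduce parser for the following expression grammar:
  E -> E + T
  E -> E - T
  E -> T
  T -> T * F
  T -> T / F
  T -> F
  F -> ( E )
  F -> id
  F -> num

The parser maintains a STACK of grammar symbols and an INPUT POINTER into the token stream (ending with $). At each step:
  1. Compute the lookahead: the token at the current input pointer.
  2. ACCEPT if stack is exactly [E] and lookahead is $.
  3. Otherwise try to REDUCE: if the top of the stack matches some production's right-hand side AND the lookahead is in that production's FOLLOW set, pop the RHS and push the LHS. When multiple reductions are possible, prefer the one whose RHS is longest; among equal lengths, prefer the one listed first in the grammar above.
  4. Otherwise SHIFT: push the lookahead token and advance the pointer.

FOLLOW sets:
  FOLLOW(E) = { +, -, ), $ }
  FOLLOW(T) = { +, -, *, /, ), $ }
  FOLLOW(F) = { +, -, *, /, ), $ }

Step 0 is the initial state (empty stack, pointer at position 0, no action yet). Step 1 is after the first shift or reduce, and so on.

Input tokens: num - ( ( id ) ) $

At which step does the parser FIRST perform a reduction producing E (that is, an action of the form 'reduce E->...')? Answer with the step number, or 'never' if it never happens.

Step 1: shift num. Stack=[num] ptr=1 lookahead=- remaining=[- ( ( id ) ) $]
Step 2: reduce F->num. Stack=[F] ptr=1 lookahead=- remaining=[- ( ( id ) ) $]
Step 3: reduce T->F. Stack=[T] ptr=1 lookahead=- remaining=[- ( ( id ) ) $]
Step 4: reduce E->T. Stack=[E] ptr=1 lookahead=- remaining=[- ( ( id ) ) $]

Answer: 4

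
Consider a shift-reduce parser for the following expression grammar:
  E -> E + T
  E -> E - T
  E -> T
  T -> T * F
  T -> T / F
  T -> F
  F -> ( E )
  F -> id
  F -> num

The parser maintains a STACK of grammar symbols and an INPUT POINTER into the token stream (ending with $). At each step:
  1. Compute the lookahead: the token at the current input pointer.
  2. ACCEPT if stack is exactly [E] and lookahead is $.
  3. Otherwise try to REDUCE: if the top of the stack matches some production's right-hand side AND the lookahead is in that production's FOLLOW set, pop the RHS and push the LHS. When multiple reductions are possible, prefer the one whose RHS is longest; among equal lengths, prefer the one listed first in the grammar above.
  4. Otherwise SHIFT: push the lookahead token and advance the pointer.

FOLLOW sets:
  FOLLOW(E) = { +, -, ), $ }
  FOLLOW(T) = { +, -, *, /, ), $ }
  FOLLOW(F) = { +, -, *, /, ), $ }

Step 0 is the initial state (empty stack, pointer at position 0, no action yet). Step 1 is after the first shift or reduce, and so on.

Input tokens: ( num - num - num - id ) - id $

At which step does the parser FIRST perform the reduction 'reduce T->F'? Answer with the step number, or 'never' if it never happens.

Step 1: shift (. Stack=[(] ptr=1 lookahead=num remaining=[num - num - num - id ) - id $]
Step 2: shift num. Stack=[( num] ptr=2 lookahead=- remaining=[- num - num - id ) - id $]
Step 3: reduce F->num. Stack=[( F] ptr=2 lookahead=- remaining=[- num - num - id ) - id $]
Step 4: reduce T->F. Stack=[( T] ptr=2 lookahead=- remaining=[- num - num - id ) - id $]

Answer: 4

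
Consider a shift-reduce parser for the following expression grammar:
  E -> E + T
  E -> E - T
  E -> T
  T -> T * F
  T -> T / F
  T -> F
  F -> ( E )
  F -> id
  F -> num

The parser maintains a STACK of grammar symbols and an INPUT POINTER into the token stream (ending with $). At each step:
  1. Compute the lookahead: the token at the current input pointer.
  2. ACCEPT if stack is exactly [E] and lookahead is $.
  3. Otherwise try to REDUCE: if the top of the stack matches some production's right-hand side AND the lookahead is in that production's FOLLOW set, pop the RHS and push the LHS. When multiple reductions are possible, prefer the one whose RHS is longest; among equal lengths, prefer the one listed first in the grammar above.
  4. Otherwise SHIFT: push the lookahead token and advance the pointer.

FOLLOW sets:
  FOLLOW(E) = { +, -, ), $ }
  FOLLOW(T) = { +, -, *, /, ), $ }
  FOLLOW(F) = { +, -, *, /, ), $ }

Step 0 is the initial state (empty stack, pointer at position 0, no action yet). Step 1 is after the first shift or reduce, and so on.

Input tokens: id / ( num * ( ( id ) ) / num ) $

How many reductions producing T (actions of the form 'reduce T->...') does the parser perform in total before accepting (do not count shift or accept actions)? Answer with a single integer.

Step 1: shift id. Stack=[id] ptr=1 lookahead=/ remaining=[/ ( num * ( ( id ) ) / num ) $]
Step 2: reduce F->id. Stack=[F] ptr=1 lookahead=/ remaining=[/ ( num * ( ( id ) ) / num ) $]
Step 3: reduce T->F. Stack=[T] ptr=1 lookahead=/ remaining=[/ ( num * ( ( id ) ) / num ) $]
Step 4: shift /. Stack=[T /] ptr=2 lookahead=( remaining=[( num * ( ( id ) ) / num ) $]
Step 5: shift (. Stack=[T / (] ptr=3 lookahead=num remaining=[num * ( ( id ) ) / num ) $]
Step 6: shift num. Stack=[T / ( num] ptr=4 lookahead=* remaining=[* ( ( id ) ) / num ) $]
Step 7: reduce F->num. Stack=[T / ( F] ptr=4 lookahead=* remaining=[* ( ( id ) ) / num ) $]
Step 8: reduce T->F. Stack=[T / ( T] ptr=4 lookahead=* remaining=[* ( ( id ) ) / num ) $]
Step 9: shift *. Stack=[T / ( T *] ptr=5 lookahead=( remaining=[( ( id ) ) / num ) $]
Step 10: shift (. Stack=[T / ( T * (] ptr=6 lookahead=( remaining=[( id ) ) / num ) $]
Step 11: shift (. Stack=[T / ( T * ( (] ptr=7 lookahead=id remaining=[id ) ) / num ) $]
Step 12: shift id. Stack=[T / ( T * ( ( id] ptr=8 lookahead=) remaining=[) ) / num ) $]
Step 13: reduce F->id. Stack=[T / ( T * ( ( F] ptr=8 lookahead=) remaining=[) ) / num ) $]
Step 14: reduce T->F. Stack=[T / ( T * ( ( T] ptr=8 lookahead=) remaining=[) ) / num ) $]
Step 15: reduce E->T. Stack=[T / ( T * ( ( E] ptr=8 lookahead=) remaining=[) ) / num ) $]
Step 16: shift ). Stack=[T / ( T * ( ( E )] ptr=9 lookahead=) remaining=[) / num ) $]
Step 17: reduce F->( E ). Stack=[T / ( T * ( F] ptr=9 lookahead=) remaining=[) / num ) $]
Step 18: reduce T->F. Stack=[T / ( T * ( T] ptr=9 lookahead=) remaining=[) / num ) $]
Step 19: reduce E->T. Stack=[T / ( T * ( E] ptr=9 lookahead=) remaining=[) / num ) $]
Step 20: shift ). Stack=[T / ( T * ( E )] ptr=10 lookahead=/ remaining=[/ num ) $]
Step 21: reduce F->( E ). Stack=[T / ( T * F] ptr=10 lookahead=/ remaining=[/ num ) $]
Step 22: reduce T->T * F. Stack=[T / ( T] ptr=10 lookahead=/ remaining=[/ num ) $]
Step 23: shift /. Stack=[T / ( T /] ptr=11 lookahead=num remaining=[num ) $]
Step 24: shift num. Stack=[T / ( T / num] ptr=12 lookahead=) remaining=[) $]
Step 25: reduce F->num. Stack=[T / ( T / F] ptr=12 lookahead=) remaining=[) $]
Step 26: reduce T->T / F. Stack=[T / ( T] ptr=12 lookahead=) remaining=[) $]
Step 27: reduce E->T. Stack=[T / ( E] ptr=12 lookahead=) remaining=[) $]
Step 28: shift ). Stack=[T / ( E )] ptr=13 lookahead=$ remaining=[$]
Step 29: reduce F->( E ). Stack=[T / F] ptr=13 lookahead=$ remaining=[$]
Step 30: reduce T->T / F. Stack=[T] ptr=13 lookahead=$ remaining=[$]
Step 31: reduce E->T. Stack=[E] ptr=13 lookahead=$ remaining=[$]
Step 32: accept. Stack=[E] ptr=13 lookahead=$ remaining=[$]

Answer: 7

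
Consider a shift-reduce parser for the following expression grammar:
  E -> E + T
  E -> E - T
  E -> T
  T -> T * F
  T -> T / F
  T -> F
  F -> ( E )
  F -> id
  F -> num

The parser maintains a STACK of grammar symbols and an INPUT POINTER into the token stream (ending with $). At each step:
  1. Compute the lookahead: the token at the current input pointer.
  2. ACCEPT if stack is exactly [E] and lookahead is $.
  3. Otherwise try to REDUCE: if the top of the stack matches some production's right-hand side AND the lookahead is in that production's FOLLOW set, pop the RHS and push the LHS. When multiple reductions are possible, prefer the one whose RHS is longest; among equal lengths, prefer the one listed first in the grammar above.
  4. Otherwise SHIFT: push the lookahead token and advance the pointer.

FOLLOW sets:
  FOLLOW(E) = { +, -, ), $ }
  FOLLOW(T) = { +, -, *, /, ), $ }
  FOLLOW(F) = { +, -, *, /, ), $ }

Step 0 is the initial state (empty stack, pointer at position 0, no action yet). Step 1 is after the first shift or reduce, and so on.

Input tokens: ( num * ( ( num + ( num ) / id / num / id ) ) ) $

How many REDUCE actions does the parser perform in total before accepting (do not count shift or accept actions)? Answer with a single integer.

Answer: 26

Derivation:
Step 1: shift (. Stack=[(] ptr=1 lookahead=num remaining=[num * ( ( num + ( num ) / id / num / id ) ) ) $]
Step 2: shift num. Stack=[( num] ptr=2 lookahead=* remaining=[* ( ( num + ( num ) / id / num / id ) ) ) $]
Step 3: reduce F->num. Stack=[( F] ptr=2 lookahead=* remaining=[* ( ( num + ( num ) / id / num / id ) ) ) $]
Step 4: reduce T->F. Stack=[( T] ptr=2 lookahead=* remaining=[* ( ( num + ( num ) / id / num / id ) ) ) $]
Step 5: shift *. Stack=[( T *] ptr=3 lookahead=( remaining=[( ( num + ( num ) / id / num / id ) ) ) $]
Step 6: shift (. Stack=[( T * (] ptr=4 lookahead=( remaining=[( num + ( num ) / id / num / id ) ) ) $]
Step 7: shift (. Stack=[( T * ( (] ptr=5 lookahead=num remaining=[num + ( num ) / id / num / id ) ) ) $]
Step 8: shift num. Stack=[( T * ( ( num] ptr=6 lookahead=+ remaining=[+ ( num ) / id / num / id ) ) ) $]
Step 9: reduce F->num. Stack=[( T * ( ( F] ptr=6 lookahead=+ remaining=[+ ( num ) / id / num / id ) ) ) $]
Step 10: reduce T->F. Stack=[( T * ( ( T] ptr=6 lookahead=+ remaining=[+ ( num ) / id / num / id ) ) ) $]
Step 11: reduce E->T. Stack=[( T * ( ( E] ptr=6 lookahead=+ remaining=[+ ( num ) / id / num / id ) ) ) $]
Step 12: shift +. Stack=[( T * ( ( E +] ptr=7 lookahead=( remaining=[( num ) / id / num / id ) ) ) $]
Step 13: shift (. Stack=[( T * ( ( E + (] ptr=8 lookahead=num remaining=[num ) / id / num / id ) ) ) $]
Step 14: shift num. Stack=[( T * ( ( E + ( num] ptr=9 lookahead=) remaining=[) / id / num / id ) ) ) $]
Step 15: reduce F->num. Stack=[( T * ( ( E + ( F] ptr=9 lookahead=) remaining=[) / id / num / id ) ) ) $]
Step 16: reduce T->F. Stack=[( T * ( ( E + ( T] ptr=9 lookahead=) remaining=[) / id / num / id ) ) ) $]
Step 17: reduce E->T. Stack=[( T * ( ( E + ( E] ptr=9 lookahead=) remaining=[) / id / num / id ) ) ) $]
Step 18: shift ). Stack=[( T * ( ( E + ( E )] ptr=10 lookahead=/ remaining=[/ id / num / id ) ) ) $]
Step 19: reduce F->( E ). Stack=[( T * ( ( E + F] ptr=10 lookahead=/ remaining=[/ id / num / id ) ) ) $]
Step 20: reduce T->F. Stack=[( T * ( ( E + T] ptr=10 lookahead=/ remaining=[/ id / num / id ) ) ) $]
Step 21: shift /. Stack=[( T * ( ( E + T /] ptr=11 lookahead=id remaining=[id / num / id ) ) ) $]
Step 22: shift id. Stack=[( T * ( ( E + T / id] ptr=12 lookahead=/ remaining=[/ num / id ) ) ) $]
Step 23: reduce F->id. Stack=[( T * ( ( E + T / F] ptr=12 lookahead=/ remaining=[/ num / id ) ) ) $]
Step 24: reduce T->T / F. Stack=[( T * ( ( E + T] ptr=12 lookahead=/ remaining=[/ num / id ) ) ) $]
Step 25: shift /. Stack=[( T * ( ( E + T /] ptr=13 lookahead=num remaining=[num / id ) ) ) $]
Step 26: shift num. Stack=[( T * ( ( E + T / num] ptr=14 lookahead=/ remaining=[/ id ) ) ) $]
Step 27: reduce F->num. Stack=[( T * ( ( E + T / F] ptr=14 lookahead=/ remaining=[/ id ) ) ) $]
Step 28: reduce T->T / F. Stack=[( T * ( ( E + T] ptr=14 lookahead=/ remaining=[/ id ) ) ) $]
Step 29: shift /. Stack=[( T * ( ( E + T /] ptr=15 lookahead=id remaining=[id ) ) ) $]
Step 30: shift id. Stack=[( T * ( ( E + T / id] ptr=16 lookahead=) remaining=[) ) ) $]
Step 31: reduce F->id. Stack=[( T * ( ( E + T / F] ptr=16 lookahead=) remaining=[) ) ) $]
Step 32: reduce T->T / F. Stack=[( T * ( ( E + T] ptr=16 lookahead=) remaining=[) ) ) $]
Step 33: reduce E->E + T. Stack=[( T * ( ( E] ptr=16 lookahead=) remaining=[) ) ) $]
Step 34: shift ). Stack=[( T * ( ( E )] ptr=17 lookahead=) remaining=[) ) $]
Step 35: reduce F->( E ). Stack=[( T * ( F] ptr=17 lookahead=) remaining=[) ) $]
Step 36: reduce T->F. Stack=[( T * ( T] ptr=17 lookahead=) remaining=[) ) $]
Step 37: reduce E->T. Stack=[( T * ( E] ptr=17 lookahead=) remaining=[) ) $]
Step 38: shift ). Stack=[( T * ( E )] ptr=18 lookahead=) remaining=[) $]
Step 39: reduce F->( E ). Stack=[( T * F] ptr=18 lookahead=) remaining=[) $]
Step 40: reduce T->T * F. Stack=[( T] ptr=18 lookahead=) remaining=[) $]
Step 41: reduce E->T. Stack=[( E] ptr=18 lookahead=) remaining=[) $]
Step 42: shift ). Stack=[( E )] ptr=19 lookahead=$ remaining=[$]
Step 43: reduce F->( E ). Stack=[F] ptr=19 lookahead=$ remaining=[$]
Step 44: reduce T->F. Stack=[T] ptr=19 lookahead=$ remaining=[$]
Step 45: reduce E->T. Stack=[E] ptr=19 lookahead=$ remaining=[$]
Step 46: accept. Stack=[E] ptr=19 lookahead=$ remaining=[$]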